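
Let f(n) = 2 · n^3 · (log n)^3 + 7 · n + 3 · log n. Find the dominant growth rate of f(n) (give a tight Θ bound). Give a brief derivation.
f(n) ∈ Θ(n^3 · (log n)^3)

Compare the terms by growth order. For large n, n^a · (log n)^b dominates n^a' · (log n)^b' iff a > a', or (a = a' and b > b'). Ranking the 3 terms shows the dominant one is 2 · n^3 · (log n)^3. Hence f(n) ∈ Θ(n^3 · (log n)^3).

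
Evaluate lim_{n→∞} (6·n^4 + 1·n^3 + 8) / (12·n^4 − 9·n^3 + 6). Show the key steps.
lim = 6/12 = 1/2

For large n the leading n^4 terms dominate both numerator and denominator. Dividing top and bottom by n^4, every other term tends to 0, leaving 6/12 = 1/2.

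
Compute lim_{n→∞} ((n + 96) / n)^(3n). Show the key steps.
lim = e^288

Rewrite as (1 + 96/n)^(3n). By the standard limit (1 + x/n)^n → e^x, we have (1 + 96/n)^n → e^96, and raising to the 3rd power gives e^288.
More precisely, ln[(1 + 96/n)^(3n)] = 3n · ln(1 + 96/n) = 3n · (96/n + O(1/n^2)) = 288 + O(1/n) → 288.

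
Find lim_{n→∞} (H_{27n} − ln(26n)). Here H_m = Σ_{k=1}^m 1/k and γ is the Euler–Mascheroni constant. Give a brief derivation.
lim = ln(27/26) + γ

By Euler-Maclaurin, H_m = ln m + γ + O(1/m). So
  H_{27n} − ln(26n) = ln(27n) + γ − ln(26n) + O(1/n)
                       = ln(27/26) + γ + O(1/n).
Hence the limit is ln(27/26) + γ.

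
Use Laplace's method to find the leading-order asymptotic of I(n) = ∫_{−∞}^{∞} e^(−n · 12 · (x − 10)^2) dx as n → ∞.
I(n) = sqrt(π/(12n))

Here φ(x) = 12 · (x − 10)^2 has its unique minimum at x* = 10 with φ(x*) = 0 and φ''(x*) = 24. Laplace's method gives
  I(n) ~ e^(−n φ(x*)) · sqrt(2π / (n · φ''(x*))) = sqrt(2π / (24n)) = sqrt(π/(12n)).
This is exact: substituting u = (x − 10)·sqrt(12n) gives I(n) = (1/sqrt(12n)) ∫_{−∞}^{∞} e^(−u^2) du = sqrt(π/(12n)).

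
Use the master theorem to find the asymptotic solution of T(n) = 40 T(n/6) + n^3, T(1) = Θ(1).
T(n) = Θ(n^3)

log_6 40 ≈ 2.059. f(n) = n^3 dominates n^(log_6 40) since 3 > 2.059, and the regularity condition a·f(n/b) = 40·(n/6)^3 = (40/216)·n^3 ≤ c·f(n) holds with c = 40/216 ≈ 0.185 < 1. So this is Case 3: T(n) = Θ(f(n)) = Θ(n^3).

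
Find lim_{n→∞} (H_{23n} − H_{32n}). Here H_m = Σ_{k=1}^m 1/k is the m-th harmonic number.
lim = ln(23/32)

Euler-Maclaurin gives H_m = ln m + γ + 1/(2m) + O(1/m^2). The γ and O(1/m) terms cancel in the difference:
  H_{23n} − H_{32n} = ln(23n) − ln(32n) + O(1/n) = ln(23/32) + O(1/n).
Hence the limit is ln(23/32).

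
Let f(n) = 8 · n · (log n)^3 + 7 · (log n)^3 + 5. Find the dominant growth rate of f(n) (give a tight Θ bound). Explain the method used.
f(n) ∈ Θ(n · (log n)^3)

Compare the terms by growth order. For large n, n^a · (log n)^b dominates n^a' · (log n)^b' iff a > a', or (a = a' and b > b'). Ranking the 3 terms shows the dominant one is 8 · n · (log n)^3. Hence f(n) ∈ Θ(n · (log n)^3).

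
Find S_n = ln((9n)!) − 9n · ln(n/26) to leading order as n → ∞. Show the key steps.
S_n ~ 9n · (ln 234 − 1) + O(ln n)

Stirling: ln((9n)!) = 9n ln(9n) − 9n + O(ln n).
  S_n = 9n ln(9n) − 9n − 9n ln(n/26) + O(ln n)
      = 9n ln(9n) − 9n ln n + 9n ln 26 − 9n + O(ln n)
      = 9n ln 9 + 9n ln 26 − 9n + O(ln n)
      = 9n (ln 234 − 1) + O(ln n).
Numerically ln(234) − 1 ≈ 4.4553.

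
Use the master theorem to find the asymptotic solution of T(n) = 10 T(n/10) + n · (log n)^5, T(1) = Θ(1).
T(n) = Θ(n · (log n)^6)

Here log_10 10 = 1 and f(n) = n · (log n)^5 = Θ(n^(log_10 10) · (log n)^5). This is the extended Case 2 of the master theorem (f matches the critical exponent up to log factors), giving T(n) = Θ(n^(log_10 10) · (log n)^(5+1)) = Θ(n · (log n)^6).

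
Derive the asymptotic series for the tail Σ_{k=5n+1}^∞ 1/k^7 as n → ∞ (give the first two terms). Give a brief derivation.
Σ_{k>5n} 1/k^7 = 1/(6 · (5n)^6) − 1/(2 · (5n)^7) + O(1/(5n)^8)

Compare to the integral: ∫_{5n}^∞ x^(−7) dx = [−x^(−6)/6]_{5n}^∞ = 1/((7−1)·(5n)^6). The Euler-Maclaurin correction adds −f(5n)/2 = −1/(2·(5n)^7). Euler-Maclaurin then gives
  Σ_{k>5n} 1/k^7 = ∫_{5n}^∞ dx/x^7 − 1/(2·(5n)^7) + O(1/(5n)^8).
(Equivalently this is ζ(7) − Σ_{k≤5n} 1/k^7.)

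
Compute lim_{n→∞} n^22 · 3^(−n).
lim = 0

Exponentials with base > 1 dominate every fixed polynomial: for any fixed c, n^c / 3^n → 0 as n → ∞ (e.g. by the ratio test, or by writing 3^n = e^(n ln 3) and noting e^(n ln 3) / n^c → ∞). Hence n^22 · 3^(−n) = n^22 / 3^n → 0.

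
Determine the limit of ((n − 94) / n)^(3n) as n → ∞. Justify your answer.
lim = e^(−282)

Rewrite as (1 − 94/n)^(3n). By the standard limit (1 + x/n)^n → e^x, we have (1 − 94/n)^n → e^(−94), and raising to the 3rd power gives e^(−282).
More precisely, ln[(1 − 94/n)^(3n)] = 3n · ln(1 − 94/n) = 3n · (-94/n + O(1/n^2)) = -282 + O(1/n) → -282.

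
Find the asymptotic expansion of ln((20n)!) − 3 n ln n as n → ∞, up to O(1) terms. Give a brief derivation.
ln((20n)!) − 3 n ln n = 17 n ln n + 20(ln 20 − 1) n + (1/2) ln(2π·20n) + O(1/n)

Stirling: ln((20n)!) = 20n ln(20n) − 20n + (1/2) ln(2π·20n) + O(1/n).
Expand 20n ln(20n) = 20n (ln n + ln 20) = 20n ln n + 20n ln 20.
Subtract 3n ln n: leading term is (20 − 3) n ln n = 17 n ln n. The next term is 20n ln 20 − 20n = 20(ln 20 − 1) n. Then the (1/2) ln(2π·20n) correction.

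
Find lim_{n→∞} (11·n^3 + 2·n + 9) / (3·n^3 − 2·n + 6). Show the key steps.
lim = 11/3

For large n the leading n^3 terms dominate both numerator and denominator. Dividing top and bottom by n^3, every other term tends to 0, leaving 11/3.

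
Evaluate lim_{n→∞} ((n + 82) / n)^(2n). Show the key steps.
lim = e^164

Rewrite as (1 + 82/n)^(2n). By the standard limit (1 + x/n)^n → e^x, we have (1 + 82/n)^n → e^82, and raising to the 2nd power gives e^164.
More precisely, ln[(1 + 82/n)^(2n)] = 2n · ln(1 + 82/n) = 2n · (82/n + O(1/n^2)) = 164 + O(1/n) → 164.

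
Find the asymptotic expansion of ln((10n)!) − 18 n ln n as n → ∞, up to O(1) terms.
ln((10n)!) − 18 n ln n = −8 n ln n + 10(ln 10 − 1) n + (1/2) ln(2π·10n) + O(1/n)

Stirling: ln((10n)!) = 10n ln(10n) − 10n + (1/2) ln(2π·10n) + O(1/n).
Expand 10n ln(10n) = 10n (ln n + ln 10) = 10n ln n + 10n ln 10.
Subtract 18n ln n: leading term is (10 − 18) n ln n = −8 n ln n. The next term is 10n ln 10 − 10n = 10(ln 10 − 1) n. Then the (1/2) ln(2π·10n) correction.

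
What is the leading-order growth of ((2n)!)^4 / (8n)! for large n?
((2n)!)^4/(8n)! ~ ((2π·2n)^(3/2) / 2) · 4^(−4·2n)  →  0

Write N = 2n. Stirling: N! ~ sqrt(2π N)(N/e)^N and (4N)! ~ sqrt(2π·4N)·(4N/e)^(4N).
  (N!)^4/(4N)! ~ (2π N)^(4/2) (N/e)^(4N) / [sqrt(2π·4N) (4N/e)^(4N)]
     = (2π N)^(4/2) / sqrt(2π·4N) · (N/(4N))^(4N)
     = (2π N)^((4−1)/2) / 2 · 4^(−4N).
Since 4^4 > 1, the factor 4^(−4N) decays exponentially, so the ratio → 0. Substituting N = 2n gives the stated form.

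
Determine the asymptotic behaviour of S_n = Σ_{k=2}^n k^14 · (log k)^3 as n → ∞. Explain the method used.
S_n ~ n^15 · (log n)^3 / 15

By integral comparison, S_n = ∫_1^n x^14 · (log x)^3 dx + O(n^14 · (log n)^3). For the integral, the leading term of ∫_1^n x^14 (log x)^3 dx is n^15/15 · (log n)^3 (by repeated integration by parts; each step lowers the log-exponent and produces a relatively O(1/log n) correction). Hence S_n ~ n^15 · (log n)^3 / 15.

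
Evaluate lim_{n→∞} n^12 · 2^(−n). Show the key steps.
lim = 0

Exponentials with base > 1 dominate every fixed polynomial: for any fixed c, n^c / 2^n → 0 as n → ∞ (e.g. by the ratio test, or by writing 2^n = e^(n ln 2) and noting e^(n ln 2) / n^c → ∞). Hence n^12 · 2^(−n) = n^12 / 2^n → 0.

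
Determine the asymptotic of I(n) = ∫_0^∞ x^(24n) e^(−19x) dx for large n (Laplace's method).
I(n) ~ (sqrt(2π·24n) / 19) · (24n/(19e))^(24n)

Write the integrand as exp(24n ln x − 19x) and set f(x) = 24n ln x − 19x. Then f'(x) = 24n/x − 19 = 0 at x* = 24n/19, and f''(x*) = −24n/x*^2 = −19^2/(24n). Laplace's method (interior maximum) gives
  I(n) ~ e^(f(x*)) · sqrt(2π / |f''(x*)|)
        = exp(24n ln(24n/19) − 24n) · sqrt(2π · 24n / 19^2)
        = (24n/19)^(24n) e^(−24n) · sqrt(2π·24n) / 19
        = (sqrt(2π·24n) / 19) · (24n/(19e))^(24n).
This matches Γ(24n+1)/19^(24n+1) with Stirling applied to Γ.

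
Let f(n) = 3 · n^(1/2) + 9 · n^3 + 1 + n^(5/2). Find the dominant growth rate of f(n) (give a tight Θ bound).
f(n) ∈ Θ(n^3)

Compare the terms by growth order. For large n, n^a · (log n)^b dominates n^a' · (log n)^b' iff a > a', or (a = a' and b > b'). Ranking the 4 terms shows the dominant one is 9 · n^3. Hence f(n) ∈ Θ(n^3).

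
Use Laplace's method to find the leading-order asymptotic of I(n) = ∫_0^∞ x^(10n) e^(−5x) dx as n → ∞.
I(n) ~ (sqrt(2π·10n) / 5) · (10n/(5e))^(10n)

Write the integrand as exp(10n ln x − 5x) and set f(x) = 10n ln x − 5x. Then f'(x) = 10n/x − 5 = 0 at x* = 10n/5, and f''(x*) = −10n/x*^2 = −5^2/(10n). Laplace's method (interior maximum) gives
  I(n) ~ e^(f(x*)) · sqrt(2π / |f''(x*)|)
        = exp(10n ln(10n/5) − 10n) · sqrt(2π · 10n / 5^2)
        = (10n/5)^(10n) e^(−10n) · sqrt(2π·10n) / 5
        = (sqrt(2π·10n) / 5) · (10n/(5e))^(10n).
This matches Γ(10n+1)/5^(10n+1) with Stirling applied to Γ.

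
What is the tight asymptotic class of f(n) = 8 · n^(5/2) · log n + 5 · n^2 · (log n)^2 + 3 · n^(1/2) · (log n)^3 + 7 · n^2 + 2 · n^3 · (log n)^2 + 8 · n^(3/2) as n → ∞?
f(n) ∈ Θ(n^3 · (log n)^2)

Compare the terms by growth order. For large n, n^a · (log n)^b dominates n^a' · (log n)^b' iff a > a', or (a = a' and b > b'). Ranking the 6 terms shows the dominant one is 2 · n^3 · (log n)^2. Hence f(n) ∈ Θ(n^3 · (log n)^2).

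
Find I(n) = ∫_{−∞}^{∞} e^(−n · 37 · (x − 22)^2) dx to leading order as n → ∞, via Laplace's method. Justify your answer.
I(n) = sqrt(π/(37n))

Here φ(x) = 37 · (x − 22)^2 has its unique minimum at x* = 22 with φ(x*) = 0 and φ''(x*) = 74. Laplace's method gives
  I(n) ~ e^(−n φ(x*)) · sqrt(2π / (n · φ''(x*))) = sqrt(2π / (74n)) = sqrt(π/(37n)).
This is exact: substituting u = (x − 22)·sqrt(37n) gives I(n) = (1/sqrt(37n)) ∫_{−∞}^{∞} e^(−u^2) du = sqrt(π/(37n)).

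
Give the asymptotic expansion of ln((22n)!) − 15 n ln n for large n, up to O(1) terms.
ln((22n)!) − 15 n ln n = 7 n ln n + 22(ln 22 − 1) n + (1/2) ln(2π·22n) + O(1/n)

Stirling: ln((22n)!) = 22n ln(22n) − 22n + (1/2) ln(2π·22n) + O(1/n).
Expand 22n ln(22n) = 22n (ln n + ln 22) = 22n ln n + 22n ln 22.
Subtract 15n ln n: leading term is (22 − 15) n ln n = 7 n ln n. The next term is 22n ln 22 − 22n = 22(ln 22 − 1) n. Then the (1/2) ln(2π·22n) correction.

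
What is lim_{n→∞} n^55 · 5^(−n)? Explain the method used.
lim = 0

Exponentials with base > 1 dominate every fixed polynomial: for any fixed c, n^c / 5^n → 0 as n → ∞ (e.g. by the ratio test, or by writing 5^n = e^(n ln 5) and noting e^(n ln 5) / n^c → ∞). Hence n^55 · 5^(−n) = n^55 / 5^n → 0.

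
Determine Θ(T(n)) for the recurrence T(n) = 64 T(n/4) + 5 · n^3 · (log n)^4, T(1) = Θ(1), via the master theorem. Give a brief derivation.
T(n) = Θ(n^3 · (log n)^5)

Here log_4 64 = 3 and f(n) = 5 · n^3 · (log n)^4 = Θ(n^(log_4 64) · (log n)^4). This is the extended Case 2 of the master theorem (f matches the critical exponent up to log factors), giving T(n) = Θ(n^(log_4 64) · (log n)^(4+1)) = Θ(n^3 · (log n)^5).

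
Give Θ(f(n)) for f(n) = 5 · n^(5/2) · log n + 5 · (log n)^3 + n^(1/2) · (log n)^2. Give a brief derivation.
f(n) ∈ Θ(n^(5/2) · log n)

Compare the terms by growth order. For large n, n^a · (log n)^b dominates n^a' · (log n)^b' iff a > a', or (a = a' and b > b'). Ranking the 3 terms shows the dominant one is 5 · n^(5/2) · log n. Hence f(n) ∈ Θ(n^(5/2) · log n).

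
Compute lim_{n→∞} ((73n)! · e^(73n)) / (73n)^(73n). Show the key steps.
lim = ∞

Stirling: (73n)! ~ sqrt(2π·73n) · (73n/e)^(73n). Hence
  (73n)! · e^(73n) / (73n)^(73n) ~ sqrt(2π·73n) = sqrt(2π·73) · sqrt(n) → ∞.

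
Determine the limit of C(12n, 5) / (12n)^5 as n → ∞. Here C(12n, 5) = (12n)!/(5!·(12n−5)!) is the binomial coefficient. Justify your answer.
lim = 1/5! = 1/120

With N = 12n → ∞: C(N, 5) / N^5 = [N(N−1)…(N−4)] / (5! · N^5) = (1/5!) · 1 · (1 − 1/(12n)) · (1 − 2/(12n)) · (1 − 3/(12n)) · (1 − 4/(12n)). Each factor → 1 as N → ∞, so the limit is 1/5! = 1/120.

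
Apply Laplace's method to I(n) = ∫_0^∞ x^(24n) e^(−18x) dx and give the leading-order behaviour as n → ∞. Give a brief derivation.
I(n) ~ (sqrt(2π·24n) / 18) · (24n/(18e))^(24n)

Write the integrand as exp(24n ln x − 18x) and set f(x) = 24n ln x − 18x. Then f'(x) = 24n/x − 18 = 0 at x* = 24n/18, and f''(x*) = −24n/x*^2 = −18^2/(24n). Laplace's method (interior maximum) gives
  I(n) ~ e^(f(x*)) · sqrt(2π / |f''(x*)|)
        = exp(24n ln(24n/18) − 24n) · sqrt(2π · 24n / 18^2)
        = (24n/18)^(24n) e^(−24n) · sqrt(2π·24n) / 18
        = (sqrt(2π·24n) / 18) · (24n/(18e))^(24n).
This matches Γ(24n+1)/18^(24n+1) with Stirling applied to Γ.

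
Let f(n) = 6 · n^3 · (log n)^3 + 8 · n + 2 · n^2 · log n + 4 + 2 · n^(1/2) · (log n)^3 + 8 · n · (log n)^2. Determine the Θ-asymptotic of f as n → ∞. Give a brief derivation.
f(n) ∈ Θ(n^3 · (log n)^3)

Compare the terms by growth order. For large n, n^a · (log n)^b dominates n^a' · (log n)^b' iff a > a', or (a = a' and b > b'). Ranking the 6 terms shows the dominant one is 6 · n^3 · (log n)^3. Hence f(n) ∈ Θ(n^3 · (log n)^3).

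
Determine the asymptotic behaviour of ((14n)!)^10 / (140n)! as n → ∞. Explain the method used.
((14n)!)^10/(140n)! ~ ((2π·14n)^(9/2) / sqrt(10)) · 10^(−10·14n)  →  0

Write N = 14n. Stirling: N! ~ sqrt(2π N)(N/e)^N and (10N)! ~ sqrt(2π·10N)·(10N/e)^(10N).
  (N!)^10/(10N)! ~ (2π N)^(10/2) (N/e)^(10N) / [sqrt(2π·10N) (10N/e)^(10N)]
     = (2π N)^(10/2) / sqrt(2π·10N) · (N/(10N))^(10N)
     = (2π N)^((10−1)/2) / sqrt(10) · 10^(−10N).
Since 10^10 > 1, the factor 10^(−10N) decays exponentially, so the ratio → 0. Substituting N = 14n gives the stated form.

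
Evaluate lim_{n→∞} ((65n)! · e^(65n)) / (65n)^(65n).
lim = ∞

Stirling: (65n)! ~ sqrt(2π·65n) · (65n/e)^(65n). Hence
  (65n)! · e^(65n) / (65n)^(65n) ~ sqrt(2π·65n) = sqrt(2π·65) · sqrt(n) → ∞.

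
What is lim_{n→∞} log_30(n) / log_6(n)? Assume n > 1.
lim = ln(6) / ln(30) = log_30(6)

Change of base: log_30(n) = ln n / ln 30 and log_6(n) = ln n / ln 6. The ratio is (ln n / ln 30) · (ln 6 / ln n) = ln 6 / ln 30, a constant independent of n. So the limit is ln 6 / ln 30 = log_30(6).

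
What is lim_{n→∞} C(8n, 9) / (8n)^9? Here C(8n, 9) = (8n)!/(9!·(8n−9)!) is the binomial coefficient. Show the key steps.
lim = 1/9! = 1/362880

With N = 8n → ∞: C(N, 9) / N^9 = [N(N−1)…(N−8)] / (9! · N^9) = (1/9!) · 1 · (1 − 1/(8n)) · … · (1 − 8/(8n)). Each factor → 1 as N → ∞, so the limit is 1/9! = 1/362880.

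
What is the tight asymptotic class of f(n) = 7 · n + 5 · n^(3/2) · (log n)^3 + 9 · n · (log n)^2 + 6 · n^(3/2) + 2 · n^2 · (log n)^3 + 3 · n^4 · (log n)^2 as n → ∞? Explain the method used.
f(n) ∈ Θ(n^4 · (log n)^2)

Compare the terms by growth order. For large n, n^a · (log n)^b dominates n^a' · (log n)^b' iff a > a', or (a = a' and b > b'). Ranking the 6 terms shows the dominant one is 3 · n^4 · (log n)^2. Hence f(n) ∈ Θ(n^4 · (log n)^2).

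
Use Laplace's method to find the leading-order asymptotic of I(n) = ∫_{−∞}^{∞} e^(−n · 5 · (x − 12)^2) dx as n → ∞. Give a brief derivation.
I(n) = sqrt(π/(5n))

Here φ(x) = 5 · (x − 12)^2 has its unique minimum at x* = 12 with φ(x*) = 0 and φ''(x*) = 10. Laplace's method gives
  I(n) ~ e^(−n φ(x*)) · sqrt(2π / (n · φ''(x*))) = sqrt(2π / (10n)) = sqrt(π/(5n)).
This is exact: substituting u = (x − 12)·sqrt(5n) gives I(n) = (1/sqrt(5n)) ∫_{−∞}^{∞} e^(−u^2) du = sqrt(π/(5n)).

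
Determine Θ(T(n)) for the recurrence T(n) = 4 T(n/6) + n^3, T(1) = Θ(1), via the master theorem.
T(n) = Θ(n^3)

log_6 4 ≈ 0.774. f(n) = n^3 dominates n^(log_6 4) since 3 > 0.774, and the regularity condition a·f(n/b) = 4·(n/6)^3 = (4/216)·n^3 ≤ c·f(n) holds with c = 4/216 ≈ 0.0185 < 1. So this is Case 3: T(n) = Θ(f(n)) = Θ(n^3).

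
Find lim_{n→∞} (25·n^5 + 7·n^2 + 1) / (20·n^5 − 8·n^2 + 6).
lim = 25/20 = 5/4

For large n the leading n^5 terms dominate both numerator and denominator. Dividing top and bottom by n^5, every other term tends to 0, leaving 25/20 = 5/4.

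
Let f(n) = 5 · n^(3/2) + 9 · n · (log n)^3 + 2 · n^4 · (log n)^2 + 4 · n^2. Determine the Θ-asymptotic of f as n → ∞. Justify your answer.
f(n) ∈ Θ(n^4 · (log n)^2)

Compare the terms by growth order. For large n, n^a · (log n)^b dominates n^a' · (log n)^b' iff a > a', or (a = a' and b > b'). Ranking the 4 terms shows the dominant one is 2 · n^4 · (log n)^2. Hence f(n) ∈ Θ(n^4 · (log n)^2).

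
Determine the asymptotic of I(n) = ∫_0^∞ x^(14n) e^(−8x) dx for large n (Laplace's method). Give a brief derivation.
I(n) ~ (sqrt(2π·14n) / 8) · (14n/(8e))^(14n)

Write the integrand as exp(14n ln x − 8x) and set f(x) = 14n ln x − 8x. Then f'(x) = 14n/x − 8 = 0 at x* = 14n/8, and f''(x*) = −14n/x*^2 = −8^2/(14n). Laplace's method (interior maximum) gives
  I(n) ~ e^(f(x*)) · sqrt(2π / |f''(x*)|)
        = exp(14n ln(14n/8) − 14n) · sqrt(2π · 14n / 8^2)
        = (14n/8)^(14n) e^(−14n) · sqrt(2π·14n) / 8
        = (sqrt(2π·14n) / 8) · (14n/(8e))^(14n).
This matches Γ(14n+1)/8^(14n+1) with Stirling applied to Γ.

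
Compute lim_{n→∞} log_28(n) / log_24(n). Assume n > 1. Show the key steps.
lim = ln(24) / ln(28) = log_28(24)

Change of base: log_28(n) = ln n / ln 28 and log_24(n) = ln n / ln 24. The ratio is (ln n / ln 28) · (ln 24 / ln n) = ln 24 / ln 28, a constant independent of n. So the limit is ln 24 / ln 28 = log_28(24).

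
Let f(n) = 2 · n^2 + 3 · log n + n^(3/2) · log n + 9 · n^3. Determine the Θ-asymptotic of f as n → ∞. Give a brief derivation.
f(n) ∈ Θ(n^3)

Compare the terms by growth order. For large n, n^a · (log n)^b dominates n^a' · (log n)^b' iff a > a', or (a = a' and b > b'). Ranking the 4 terms shows the dominant one is 9 · n^3. Hence f(n) ∈ Θ(n^3).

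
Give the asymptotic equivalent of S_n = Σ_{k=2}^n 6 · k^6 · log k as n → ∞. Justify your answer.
S_n ~ 6 · n^7 log n / 7 − 6 · n^7 / 49

By integral comparison, S_n = ∫_1^n 6 · x^6 · log x dx + O(n^6 · log n). For the integral, ∫ x^6 log x dx = n^7 log n / 7 − n^7/49 (integration by parts). Hence S_n ~ 6 · n^7 log n / 7 − 6 · n^7 / 49.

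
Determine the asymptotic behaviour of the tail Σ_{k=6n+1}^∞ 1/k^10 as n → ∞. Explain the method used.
Σ_{k>6n} 1/k^10 ~ 1/(9 · (6n)^9)

Compare to the integral: ∫_{6n}^∞ x^(−10) dx = [−x^(−9)/9]_{6n}^∞ = 1/((10−1)·(6n)^9). Euler-Maclaurin then gives
  Σ_{k>6n} 1/k^10 = ∫_{6n}^∞ dx/x^10 − 1/(2·(6n)^10) + O(1/(6n)^11).
(Equivalently this is ζ(10) − Σ_{k≤6n} 1/k^10.)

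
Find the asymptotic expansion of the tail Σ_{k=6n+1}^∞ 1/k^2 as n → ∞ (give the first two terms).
Σ_{k>6n} 1/k^2 = 1/(1 · (6n)) − 1/(2 · (6n)^2) + O(1/(6n)^3)

Compare to the integral: ∫_{6n}^∞ x^(−2) dx = [−x^(−1)/1]_{6n}^∞ = 1/((2−1)·(6n)). The Euler-Maclaurin correction adds −f(6n)/2 = −1/(2·(6n)^2). Euler-Maclaurin then gives
  Σ_{k>6n} 1/k^2 = ∫_{6n}^∞ dx/x^2 − 1/(2·(6n)^2) + O(1/(6n)^3).
(Equivalently this is ζ(2) − Σ_{k≤6n} 1/k^2.)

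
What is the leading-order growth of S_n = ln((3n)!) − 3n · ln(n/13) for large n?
S_n ~ 3n · (ln 39 − 1) + O(ln n)

Stirling: ln((3n)!) = 3n ln(3n) − 3n + O(ln n).
  S_n = 3n ln(3n) − 3n − 3n ln(n/13) + O(ln n)
      = 3n ln(3n) − 3n ln n + 3n ln 13 − 3n + O(ln n)
      = 3n ln 3 + 3n ln 13 − 3n + O(ln n)
      = 3n (ln 39 − 1) + O(ln n).
Numerically ln(39) − 1 ≈ 2.6636.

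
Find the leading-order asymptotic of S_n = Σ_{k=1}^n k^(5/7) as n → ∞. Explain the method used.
S_n ~ (7/12) · n^(12/7)

Integral comparison: Σ_{k=1}^n k^(5/7) = ∫_0^n x^(5/7) dx + O(n^(5/7)). The integral is n^(1 + 5/7) / (1 + 5/7) = n^((5+7)/7) / ((5+7)/7) = (7/12) · n^(12/7).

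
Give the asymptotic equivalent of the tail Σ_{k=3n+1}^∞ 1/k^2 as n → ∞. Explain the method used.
Σ_{k>3n} 1/k^2 ~ 1/(1 · (3n))

Compare to the integral: ∫_{3n}^∞ x^(−2) dx = [−x^(−1)/1]_{3n}^∞ = 1/((2−1)·(3n)). Euler-Maclaurin then gives
  Σ_{k>3n} 1/k^2 = ∫_{3n}^∞ dx/x^2 − 1/(2·(3n)^2) + O(1/(3n)^3).
(Equivalently this is ζ(2) − Σ_{k≤3n} 1/k^2.)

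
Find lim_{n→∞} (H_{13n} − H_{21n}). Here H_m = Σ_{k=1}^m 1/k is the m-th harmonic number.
lim = ln(13/21)

Euler-Maclaurin gives H_m = ln m + γ + 1/(2m) + O(1/m^2). The γ and O(1/m) terms cancel in the difference:
  H_{13n} − H_{21n} = ln(13n) − ln(21n) + O(1/n) = ln(13/21) + O(1/n).
Hence the limit is ln(13/21).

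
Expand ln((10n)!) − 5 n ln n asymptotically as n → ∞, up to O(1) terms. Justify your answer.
ln((10n)!) − 5 n ln n = 5 n ln n + 10(ln 10 − 1) n + (1/2) ln(2π·10n) + O(1/n)

Stirling: ln((10n)!) = 10n ln(10n) − 10n + (1/2) ln(2π·10n) + O(1/n).
Expand 10n ln(10n) = 10n (ln n + ln 10) = 10n ln n + 10n ln 10.
Subtract 5n ln n: leading term is (10 − 5) n ln n = 5 n ln n. The next term is 10n ln 10 − 10n = 10(ln 10 − 1) n. Then the (1/2) ln(2π·10n) correction.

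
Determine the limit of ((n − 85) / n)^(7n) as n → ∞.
lim = e^(−595)

Rewrite as (1 − 85/n)^(7n). By the standard limit (1 + x/n)^n → e^x, we have (1 − 85/n)^n → e^(−85), and raising to the 7th power gives e^(−595).
More precisely, ln[(1 − 85/n)^(7n)] = 7n · ln(1 − 85/n) = 7n · (-85/n + O(1/n^2)) = -595 + O(1/n) → -595.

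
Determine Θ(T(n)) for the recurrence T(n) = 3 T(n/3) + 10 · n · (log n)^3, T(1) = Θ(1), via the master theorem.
T(n) = Θ(n · (log n)^4)

Here log_3 3 = 1 and f(n) = 10 · n · (log n)^3 = Θ(n^(log_3 3) · (log n)^3). This is the extended Case 2 of the master theorem (f matches the critical exponent up to log factors), giving T(n) = Θ(n^(log_3 3) · (log n)^(3+1)) = Θ(n · (log n)^4).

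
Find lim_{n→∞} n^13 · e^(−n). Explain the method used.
lim = 0

Exponentials with base > 1 dominate every fixed polynomial: for any fixed c, n^c / e^n → 0 as n → ∞ (e.g. by the ratio test, or since e^n grows faster than any power of n). Hence n^13 · e^(−n) = n^13 / e^n → 0.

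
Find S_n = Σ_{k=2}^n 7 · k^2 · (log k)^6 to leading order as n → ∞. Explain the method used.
S_n ~ 7 · n^3 · (log n)^6 / 3

By integral comparison, S_n = ∫_1^n 7 · x^2 · (log x)^6 dx + O(n^2 · (log n)^6). For the integral, the leading term of ∫_1^n x^2 (log x)^6 dx is n^3/3 · (log n)^6 (by repeated integration by parts; each step lowers the log-exponent and produces a relatively O(1/log n) correction). Hence S_n ~ 7 · n^3 · (log n)^6 / 3.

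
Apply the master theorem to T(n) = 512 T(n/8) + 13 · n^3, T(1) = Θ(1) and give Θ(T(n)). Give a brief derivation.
T(n) = Θ(n^3 log n)

log_8 512 = 3, and f(n) = 13 · n^3 = Θ(n^(log_8 512)). This is Case 2 of the master theorem: T(n) = Θ(f(n) · log n) = Θ(n^3 log n).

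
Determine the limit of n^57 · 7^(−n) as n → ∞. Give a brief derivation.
lim = 0

Exponentials with base > 1 dominate every fixed polynomial: for any fixed c, n^c / 7^n → 0 as n → ∞ (e.g. by the ratio test, or by writing 7^n = e^(n ln 7) and noting e^(n ln 7) / n^c → ∞). Hence n^57 · 7^(−n) = n^57 / 7^n → 0.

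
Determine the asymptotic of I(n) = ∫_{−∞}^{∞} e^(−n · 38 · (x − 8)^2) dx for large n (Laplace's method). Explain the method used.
I(n) = sqrt(π/(38n))

Here φ(x) = 38 · (x − 8)^2 has its unique minimum at x* = 8 with φ(x*) = 0 and φ''(x*) = 76. Laplace's method gives
  I(n) ~ e^(−n φ(x*)) · sqrt(2π / (n · φ''(x*))) = sqrt(2π / (76n)) = sqrt(π/(38n)).
This is exact: substituting u = (x − 8)·sqrt(38n) gives I(n) = (1/sqrt(38n)) ∫_{−∞}^{∞} e^(−u^2) du = sqrt(π/(38n)).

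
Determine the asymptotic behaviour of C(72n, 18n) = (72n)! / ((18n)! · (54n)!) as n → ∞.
C(72n, 18n) ~ (256/27)^(18n) · sqrt(2/(3π·18n))

Write N = 18n. Apply Stirling to each factorial:
  (4N)! ~ sqrt(2π·4N) · (4N/e)^(4N),
  N! ~ sqrt(2π N) · (N/e)^N,
  (3N)! ~ sqrt(2π·3N) · (3N/e)^(3N).
The exponential factors combine to (4N)^(4N) / (N^N · (3N)^(3N)) = 4^(4N)/3^(3N) = (4^4/3^3)^N = (256/27)^N.
The square-root prefactors combine to sqrt(2π·4N) / (sqrt(2π N)·sqrt(2π·3N)) = sqrt(4 / (2π·3·N)) = sqrt(2/(3π·18n)).
Substituting N = 18n: C(72n, 18n) ~ (256/27)^(18n) · sqrt(2/(3π·18n)).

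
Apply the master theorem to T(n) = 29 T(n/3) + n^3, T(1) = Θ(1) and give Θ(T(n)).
T(n) = Θ(n^(log_3 29))

Master theorem: compare f(n) = n^3 to n^(log_3 29) where log_3 29 ≈ 3.065. Since 3 < log_3 29, we have f(n) = O(n^(log_3 29 − ε)) for some ε > 0 — Case 1. Hence T(n) = Θ(n^(log_3 29)).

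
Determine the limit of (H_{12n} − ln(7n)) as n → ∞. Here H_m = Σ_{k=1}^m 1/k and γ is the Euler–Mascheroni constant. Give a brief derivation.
lim = ln(12/7) + γ

By Euler-Maclaurin, H_m = ln m + γ + O(1/m). So
  H_{12n} − ln(7n) = ln(12n) + γ − ln(7n) + O(1/n)
                       = ln(12/7) + γ + O(1/n).
Hence the limit is ln(12/7) + γ.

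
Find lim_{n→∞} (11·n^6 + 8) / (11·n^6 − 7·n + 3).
lim = 11/11 = 1

For large n the leading n^6 terms dominate both numerator and denominator. Dividing top and bottom by n^6, every other term tends to 0, leaving 11/11 = 1.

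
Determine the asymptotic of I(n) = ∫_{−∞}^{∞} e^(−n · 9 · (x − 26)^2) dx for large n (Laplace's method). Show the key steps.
I(n) = sqrt(π/(9n))

Here φ(x) = 9 · (x − 26)^2 has its unique minimum at x* = 26 with φ(x*) = 0 and φ''(x*) = 18. Laplace's method gives
  I(n) ~ e^(−n φ(x*)) · sqrt(2π / (n · φ''(x*))) = sqrt(2π / (18n)) = sqrt(π/(9n)).
This is exact: substituting u = (x − 26)·sqrt(9n) gives I(n) = (1/sqrt(9n)) ∫_{−∞}^{∞} e^(−u^2) du = sqrt(π/(9n)).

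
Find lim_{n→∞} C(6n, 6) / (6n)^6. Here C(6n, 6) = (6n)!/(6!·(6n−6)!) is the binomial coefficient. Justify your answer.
lim = 1/6! = 1/720

With N = 6n → ∞: C(N, 6) / N^6 = [N(N−1)…(N−5)] / (6! · N^6) = (1/6!) · 1 · (1 − 1/(6n)) · … · (1 − 5/(6n)). Each factor → 1 as N → ∞, so the limit is 1/6! = 1/720.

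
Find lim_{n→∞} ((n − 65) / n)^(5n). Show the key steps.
lim = e^(−325)

Rewrite as (1 − 65/n)^(5n). By the standard limit (1 + x/n)^n → e^x, we have (1 − 65/n)^n → e^(−65), and raising to the 5th power gives e^(−325).
More precisely, ln[(1 − 65/n)^(5n)] = 5n · ln(1 − 65/n) = 5n · (-65/n + O(1/n^2)) = -325 + O(1/n) → -325.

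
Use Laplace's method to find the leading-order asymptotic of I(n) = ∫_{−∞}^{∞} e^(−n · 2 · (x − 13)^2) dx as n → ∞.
I(n) = sqrt(π/(2n))

Here φ(x) = 2 · (x − 13)^2 has its unique minimum at x* = 13 with φ(x*) = 0 and φ''(x*) = 4. Laplace's method gives
  I(n) ~ e^(−n φ(x*)) · sqrt(2π / (n · φ''(x*))) = sqrt(2π / (4n)) = sqrt(π/(2n)).
This is exact: substituting u = (x − 13)·sqrt(2n) gives I(n) = (1/sqrt(2n)) ∫_{−∞}^{∞} e^(−u^2) du = sqrt(π/(2n)).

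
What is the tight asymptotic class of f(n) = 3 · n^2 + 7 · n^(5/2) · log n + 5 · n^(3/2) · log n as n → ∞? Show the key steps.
f(n) ∈ Θ(n^(5/2) · log n)

Compare the terms by growth order. For large n, n^a · (log n)^b dominates n^a' · (log n)^b' iff a > a', or (a = a' and b > b'). Ranking the 3 terms shows the dominant one is 7 · n^(5/2) · log n. Hence f(n) ∈ Θ(n^(5/2) · log n).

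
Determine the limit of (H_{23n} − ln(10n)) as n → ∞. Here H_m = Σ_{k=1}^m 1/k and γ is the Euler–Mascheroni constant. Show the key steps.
lim = ln(23/10) + γ

By Euler-Maclaurin, H_m = ln m + γ + O(1/m). So
  H_{23n} − ln(10n) = ln(23n) + γ − ln(10n) + O(1/n)
                       = ln(23/10) + γ + O(1/n).
Hence the limit is ln(23/10) + γ.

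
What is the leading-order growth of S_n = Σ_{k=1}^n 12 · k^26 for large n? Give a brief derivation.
S_n ~ 4 · n^27 / 9

By integral comparison (Euler-Maclaurin), Σ_{k=1}^n 12 · k^26 = 12 · ∫_0^n x^26 dx + O(n^26) = 12 · n^27/27 = 4 · n^27 / 9 + O(n^26). (Equivalently, Faulhaber's formula gives the same leading term.)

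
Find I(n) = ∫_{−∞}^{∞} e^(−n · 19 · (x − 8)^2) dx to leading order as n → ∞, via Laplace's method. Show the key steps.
I(n) = sqrt(π/(19n))

Here φ(x) = 19 · (x − 8)^2 has its unique minimum at x* = 8 with φ(x*) = 0 and φ''(x*) = 38. Laplace's method gives
  I(n) ~ e^(−n φ(x*)) · sqrt(2π / (n · φ''(x*))) = sqrt(2π / (38n)) = sqrt(π/(19n)).
This is exact: substituting u = (x − 8)·sqrt(19n) gives I(n) = (1/sqrt(19n)) ∫_{−∞}^{∞} e^(−u^2) du = sqrt(π/(19n)).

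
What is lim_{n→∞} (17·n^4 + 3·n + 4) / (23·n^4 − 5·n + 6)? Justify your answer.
lim = 17/23

For large n the leading n^4 terms dominate both numerator and denominator. Dividing top and bottom by n^4, every other term tends to 0, leaving 17/23.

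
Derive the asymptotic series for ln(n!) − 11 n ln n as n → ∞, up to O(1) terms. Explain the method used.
ln(n!) − 11 n ln n = −10 n ln n − n + (1/2) ln(2π n) + O(1/n)

Stirling: ln((n)!) = n ln(n) − n + (1/2) ln(2π·n) + O(1/n).
Here n ln(n) = n ln n.
Subtract 11n ln n: leading term is (1 − 11) n ln n = −10 n ln n. The next term is −n. Then the (1/2) ln(2π·n) correction.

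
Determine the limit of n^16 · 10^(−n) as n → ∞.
lim = 0

Exponentials with base > 1 dominate every fixed polynomial: for any fixed c, n^c / 10^n → 0 as n → ∞ (e.g. by the ratio test, or by writing 10^n = e^(n ln 10) and noting e^(n ln 10) / n^c → ∞). Hence n^16 · 10^(−n) = n^16 / 10^n → 0.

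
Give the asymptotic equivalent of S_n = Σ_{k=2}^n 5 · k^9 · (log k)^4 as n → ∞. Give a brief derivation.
S_n ~ n^10 · (log n)^4 / 2

By integral comparison, S_n = ∫_1^n 5 · x^9 · (log x)^4 dx + O(n^9 · (log n)^4). For the integral, the leading term of ∫_1^n x^9 (log x)^4 dx is n^10/10 · (log n)^4 (by repeated integration by parts; each step lowers the log-exponent and produces a relatively O(1/log n) correction). Hence S_n ~ n^10 · (log n)^4 / 2.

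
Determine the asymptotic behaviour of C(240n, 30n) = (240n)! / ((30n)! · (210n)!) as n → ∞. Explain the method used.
C(240n, 30n) ~ (16777216/823543)^(30n) · sqrt(4/(7π·30n))

Write N = 30n. Apply Stirling to each factorial:
  (8N)! ~ sqrt(2π·8N) · (8N/e)^(8N),
  N! ~ sqrt(2π N) · (N/e)^N,
  (7N)! ~ sqrt(2π·7N) · (7N/e)^(7N).
The exponential factors combine to (8N)^(8N) / (N^N · (7N)^(7N)) = 8^(8N)/7^(7N) = (8^8/7^7)^N = (16777216/823543)^N.
The square-root prefactors combine to sqrt(2π·8N) / (sqrt(2π N)·sqrt(2π·7N)) = sqrt(8 / (2π·7·N)) = sqrt(4/(7π·30n)).
Substituting N = 30n: C(240n, 30n) ~ (16777216/823543)^(30n) · sqrt(4/(7π·30n)).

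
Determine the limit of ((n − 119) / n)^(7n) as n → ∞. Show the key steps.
lim = e^(−833)

Rewrite as (1 − 119/n)^(7n). By the standard limit (1 + x/n)^n → e^x, we have (1 − 119/n)^n → e^(−119), and raising to the 7th power gives e^(−833).
More precisely, ln[(1 − 119/n)^(7n)] = 7n · ln(1 − 119/n) = 7n · (-119/n + O(1/n^2)) = -833 + O(1/n) → -833.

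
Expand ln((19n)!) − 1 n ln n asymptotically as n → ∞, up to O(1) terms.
ln((19n)!) − 1 n ln n = 18 n ln n + 19(ln 19 − 1) n + (1/2) ln(2π·19n) + O(1/n)

Stirling: ln((19n)!) = 19n ln(19n) − 19n + (1/2) ln(2π·19n) + O(1/n).
Expand 19n ln(19n) = 19n (ln n + ln 19) = 19n ln n + 19n ln 19.
Subtract 1n ln n: leading term is (19 − 1) n ln n = 18 n ln n. The next term is 19n ln 19 − 19n = 19(ln 19 − 1) n. Then the (1/2) ln(2π·19n) correction.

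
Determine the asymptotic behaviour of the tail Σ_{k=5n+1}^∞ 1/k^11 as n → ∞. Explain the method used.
Σ_{k>5n} 1/k^11 ~ 1/(10 · (5n)^10)

Compare to the integral: ∫_{5n}^∞ x^(−11) dx = [−x^(−10)/10]_{5n}^∞ = 1/((11−1)·(5n)^10). Euler-Maclaurin then gives
  Σ_{k>5n} 1/k^11 = ∫_{5n}^∞ dx/x^11 − 1/(2·(5n)^11) + O(1/(5n)^12).
(Equivalently this is ζ(11) − Σ_{k≤5n} 1/k^11.)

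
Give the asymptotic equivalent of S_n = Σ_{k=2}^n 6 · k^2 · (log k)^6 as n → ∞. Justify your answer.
S_n ~ 2 · n^3 · (log n)^6

By integral comparison, S_n = ∫_1^n 6 · x^2 · (log x)^6 dx + O(n^2 · (log n)^6). For the integral, the leading term of ∫_1^n x^2 (log x)^6 dx is n^3/3 · (log n)^6 (by repeated integration by parts; each step lowers the log-exponent and produces a relatively O(1/log n) correction). Hence S_n ~ 2 · n^3 · (log n)^6.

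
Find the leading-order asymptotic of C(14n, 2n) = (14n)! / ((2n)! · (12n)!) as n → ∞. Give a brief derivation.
C(14n, 2n) ~ (823543/46656)^(2n) · sqrt(7/(12π·2n))

Write N = 2n. Apply Stirling to each factorial:
  (7N)! ~ sqrt(2π·7N) · (7N/e)^(7N),
  N! ~ sqrt(2π N) · (N/e)^N,
  (6N)! ~ sqrt(2π·6N) · (6N/e)^(6N).
The exponential factors combine to (7N)^(7N) / (N^N · (6N)^(6N)) = 7^(7N)/6^(6N) = (7^7/6^6)^N = (823543/46656)^N.
The square-root prefactors combine to sqrt(2π·7N) / (sqrt(2π N)·sqrt(2π·6N)) = sqrt(7 / (2π·6·N)) = sqrt(7/(12π·2n)).
Substituting N = 2n: C(14n, 2n) ~ (823543/46656)^(2n) · sqrt(7/(12π·2n)).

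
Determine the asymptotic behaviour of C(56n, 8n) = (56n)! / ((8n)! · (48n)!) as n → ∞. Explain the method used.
C(56n, 8n) ~ (823543/46656)^(8n) · sqrt(7/(12π·8n))

Write N = 8n. Apply Stirling to each factorial:
  (7N)! ~ sqrt(2π·7N) · (7N/e)^(7N),
  N! ~ sqrt(2π N) · (N/e)^N,
  (6N)! ~ sqrt(2π·6N) · (6N/e)^(6N).
The exponential factors combine to (7N)^(7N) / (N^N · (6N)^(6N)) = 7^(7N)/6^(6N) = (7^7/6^6)^N = (823543/46656)^N.
The square-root prefactors combine to sqrt(2π·7N) / (sqrt(2π N)·sqrt(2π·6N)) = sqrt(7 / (2π·6·N)) = sqrt(7/(12π·8n)).
Substituting N = 8n: C(56n, 8n) ~ (823543/46656)^(8n) · sqrt(7/(12π·8n)).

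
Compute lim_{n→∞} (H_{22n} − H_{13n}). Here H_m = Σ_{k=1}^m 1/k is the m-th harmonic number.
lim = ln(22/13)

Euler-Maclaurin gives H_m = ln m + γ + 1/(2m) + O(1/m^2). The γ and O(1/m) terms cancel in the difference:
  H_{22n} − H_{13n} = ln(22n) − ln(13n) + O(1/n) = ln(22/13) + O(1/n).
Hence the limit is ln(22/13).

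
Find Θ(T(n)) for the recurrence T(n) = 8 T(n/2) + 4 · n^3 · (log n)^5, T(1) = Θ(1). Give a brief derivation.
T(n) = Θ(n^3 · (log n)^6)

Here log_2 8 = 3 and f(n) = 4 · n^3 · (log n)^5 = Θ(n^(log_2 8) · (log n)^5). This is the extended Case 2 of the master theorem (f matches the critical exponent up to log factors), giving T(n) = Θ(n^(log_2 8) · (log n)^(5+1)) = Θ(n^3 · (log n)^6).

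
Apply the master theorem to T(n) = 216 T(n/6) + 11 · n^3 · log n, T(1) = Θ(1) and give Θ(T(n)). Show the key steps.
T(n) = Θ(n^3 · (log n)^2)

Here log_6 216 = 3 and f(n) = 11 · n^3 · log n = Θ(n^(log_6 216) · (log n)^1). This is the extended Case 2 of the master theorem (f matches the critical exponent up to log factors), giving T(n) = Θ(n^(log_6 216) · (log n)^(1+1)) = Θ(n^3 · (log n)^2).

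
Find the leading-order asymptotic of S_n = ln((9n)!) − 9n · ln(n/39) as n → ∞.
S_n ~ 9n · (ln 351 − 1) + O(ln n)

Stirling: ln((9n)!) = 9n ln(9n) − 9n + O(ln n).
  S_n = 9n ln(9n) − 9n − 9n ln(n/39) + O(ln n)
      = 9n ln(9n) − 9n ln n + 9n ln 39 − 9n + O(ln n)
      = 9n ln 9 + 9n ln 39 − 9n + O(ln n)
      = 9n (ln 351 − 1) + O(ln n).
Numerically ln(351) − 1 ≈ 4.8608.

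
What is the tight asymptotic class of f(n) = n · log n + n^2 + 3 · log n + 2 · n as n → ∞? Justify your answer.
f(n) ∈ Θ(n^2)

Compare the terms by growth order. For large n, n^a · (log n)^b dominates n^a' · (log n)^b' iff a > a', or (a = a' and b > b'). Ranking the 4 terms shows the dominant one is n^2. Hence f(n) ∈ Θ(n^2).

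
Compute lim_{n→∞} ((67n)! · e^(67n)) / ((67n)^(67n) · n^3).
lim = 0

Stirling: (67n)! ~ sqrt(2π·67n) · (67n/e)^(67n). Hence
  (67n)! · e^(67n) / (67n)^(67n) ~ sqrt(2π·67n).
Dividing by n^3: sqrt(2π·67n) / n^3 = sqrt(2π·67) · n^((1−6)/2), so the expression behaves like sqrt(2π·67) · n^((1−6)/2) → 0.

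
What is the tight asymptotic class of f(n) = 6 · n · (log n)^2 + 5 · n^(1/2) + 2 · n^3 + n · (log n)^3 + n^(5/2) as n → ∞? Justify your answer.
f(n) ∈ Θ(n^3)

Compare the terms by growth order. For large n, n^a · (log n)^b dominates n^a' · (log n)^b' iff a > a', or (a = a' and b > b'). Ranking the 5 terms shows the dominant one is 2 · n^3. Hence f(n) ∈ Θ(n^3).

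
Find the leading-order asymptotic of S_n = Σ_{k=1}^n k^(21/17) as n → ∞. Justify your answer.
S_n ~ (17/38) · n^(38/17)

Integral comparison: Σ_{k=1}^n k^(21/17) = ∫_0^n x^(21/17) dx + O(n^(21/17)). The integral is n^(1 + 21/17) / (1 + 21/17) = n^((21+17)/17) / ((21+17)/17) = (17/38) · n^(38/17).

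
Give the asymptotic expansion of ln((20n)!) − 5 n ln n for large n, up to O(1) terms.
ln((20n)!) − 5 n ln n = 15 n ln n + 20(ln 20 − 1) n + (1/2) ln(2π·20n) + O(1/n)

Stirling: ln((20n)!) = 20n ln(20n) − 20n + (1/2) ln(2π·20n) + O(1/n).
Expand 20n ln(20n) = 20n (ln n + ln 20) = 20n ln n + 20n ln 20.
Subtract 5n ln n: leading term is (20 − 5) n ln n = 15 n ln n. The next term is 20n ln 20 − 20n = 20(ln 20 − 1) n. Then the (1/2) ln(2π·20n) correction.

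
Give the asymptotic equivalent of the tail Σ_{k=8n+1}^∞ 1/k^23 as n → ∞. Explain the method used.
Σ_{k>8n} 1/k^23 ~ 1/(22 · (8n)^22)

Compare to the integral: ∫_{8n}^∞ x^(−23) dx = [−x^(−22)/22]_{8n}^∞ = 1/((23−1)·(8n)^22). Euler-Maclaurin then gives
  Σ_{k>8n} 1/k^23 = ∫_{8n}^∞ dx/x^23 − 1/(2·(8n)^23) + O(1/(8n)^24).
(Equivalently this is ζ(23) − Σ_{k≤8n} 1/k^23.)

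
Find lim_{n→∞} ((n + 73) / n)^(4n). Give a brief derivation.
lim = e^292

Rewrite as (1 + 73/n)^(4n). By the standard limit (1 + x/n)^n → e^x, we have (1 + 73/n)^n → e^73, and raising to the 4th power gives e^292.
More precisely, ln[(1 + 73/n)^(4n)] = 4n · ln(1 + 73/n) = 4n · (73/n + O(1/n^2)) = 292 + O(1/n) → 292.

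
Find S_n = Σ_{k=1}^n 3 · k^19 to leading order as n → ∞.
S_n ~ 3 · n^20 / 20

By integral comparison (Euler-Maclaurin), Σ_{k=1}^n 3 · k^19 = 3 · ∫_0^n x^19 dx + O(n^19) = 3 · n^20/20 + O(n^19). (Equivalently, Faulhaber's formula gives the same leading term.)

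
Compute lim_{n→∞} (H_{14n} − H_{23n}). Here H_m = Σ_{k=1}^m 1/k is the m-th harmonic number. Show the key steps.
lim = ln(14/23)

Euler-Maclaurin gives H_m = ln m + γ + 1/(2m) + O(1/m^2). The γ and O(1/m) terms cancel in the difference:
  H_{14n} − H_{23n} = ln(14n) − ln(23n) + O(1/n) = ln(14/23) + O(1/n).
Hence the limit is ln(14/23).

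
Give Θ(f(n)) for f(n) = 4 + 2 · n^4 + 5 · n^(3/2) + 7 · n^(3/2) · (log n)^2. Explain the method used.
f(n) ∈ Θ(n^4)

Compare the terms by growth order. For large n, n^a · (log n)^b dominates n^a' · (log n)^b' iff a > a', or (a = a' and b > b'). Ranking the 4 terms shows the dominant one is 2 · n^4. Hence f(n) ∈ Θ(n^4).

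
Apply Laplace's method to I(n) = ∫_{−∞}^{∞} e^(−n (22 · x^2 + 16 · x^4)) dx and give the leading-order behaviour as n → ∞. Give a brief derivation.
I(n) ~ sqrt(π/(22n))

φ(x) = 22 · x^2 + 16 · x^4 has its unique global minimum at x* = 0 (since φ'(x) = 44x + 64x^3 = 0 only at x = 0 for real x with both coefficients positive, and φ → ∞ as |x| → ∞). At x* = 0, φ(0) = 0 and φ''(0) = 44. Laplace's method then gives
  I(n) ~ sqrt(2π / (n · φ''(0))) · e^(−n φ(0)) = sqrt(2π / (44n)) = sqrt(π/(22n)).
The 16 · x^4 term contributes only at subleading order (an O(1/n) relative correction).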